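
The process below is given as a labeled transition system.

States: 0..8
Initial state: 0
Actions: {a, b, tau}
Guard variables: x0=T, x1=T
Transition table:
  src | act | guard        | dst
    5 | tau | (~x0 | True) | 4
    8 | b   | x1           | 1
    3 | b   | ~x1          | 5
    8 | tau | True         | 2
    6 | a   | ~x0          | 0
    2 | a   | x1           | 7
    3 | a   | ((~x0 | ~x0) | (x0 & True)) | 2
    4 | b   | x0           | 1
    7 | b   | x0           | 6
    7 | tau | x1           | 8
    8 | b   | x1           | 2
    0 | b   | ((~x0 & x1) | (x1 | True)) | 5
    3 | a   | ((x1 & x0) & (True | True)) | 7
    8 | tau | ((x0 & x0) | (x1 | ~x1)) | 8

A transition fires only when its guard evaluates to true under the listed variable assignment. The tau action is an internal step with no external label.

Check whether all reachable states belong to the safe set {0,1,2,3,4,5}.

Safe = {0,1,2,3,4,5}
Reachable = {0,1,4,5}
  0: ok
  1: ok
  4: ok
  5: ok

Answer: INVARIANT HOLDS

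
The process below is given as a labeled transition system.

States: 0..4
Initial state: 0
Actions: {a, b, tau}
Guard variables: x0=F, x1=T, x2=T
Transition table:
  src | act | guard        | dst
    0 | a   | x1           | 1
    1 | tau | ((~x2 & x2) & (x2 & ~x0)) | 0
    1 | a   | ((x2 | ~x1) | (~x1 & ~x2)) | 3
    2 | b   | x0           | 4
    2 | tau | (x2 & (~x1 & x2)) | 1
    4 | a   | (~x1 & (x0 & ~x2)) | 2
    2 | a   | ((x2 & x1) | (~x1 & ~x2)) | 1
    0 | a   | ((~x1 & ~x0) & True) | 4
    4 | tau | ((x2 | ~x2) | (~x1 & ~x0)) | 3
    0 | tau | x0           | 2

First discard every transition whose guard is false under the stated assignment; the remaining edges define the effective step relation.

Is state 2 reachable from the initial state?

Answer: UNREACHABLE

Analysis:
After dropping false guards: 4 live edges.
Layer 0: {0}
Layer 1: {1}  cumulative {0,1}
Layer 2: {3}  cumulative {0,1,3}
R = {0,1,3}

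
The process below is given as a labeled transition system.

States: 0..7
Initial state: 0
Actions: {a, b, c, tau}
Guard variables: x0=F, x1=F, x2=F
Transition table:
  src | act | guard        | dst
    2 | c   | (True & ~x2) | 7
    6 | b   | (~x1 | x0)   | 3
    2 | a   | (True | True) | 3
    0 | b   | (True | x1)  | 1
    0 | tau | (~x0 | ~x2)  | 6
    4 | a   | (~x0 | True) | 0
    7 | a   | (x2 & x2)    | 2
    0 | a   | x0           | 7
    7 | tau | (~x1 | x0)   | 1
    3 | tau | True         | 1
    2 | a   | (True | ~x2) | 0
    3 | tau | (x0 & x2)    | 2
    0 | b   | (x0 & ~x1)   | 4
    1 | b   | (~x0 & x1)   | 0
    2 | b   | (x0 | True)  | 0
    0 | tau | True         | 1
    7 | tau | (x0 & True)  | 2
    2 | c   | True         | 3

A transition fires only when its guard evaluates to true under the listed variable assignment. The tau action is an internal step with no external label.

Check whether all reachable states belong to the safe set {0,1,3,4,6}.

Inv-set: {0,1,3,4,6}
Reachable = {0,1,3,6}
  0: ok
  1: ok
  3: ok
  6: ok

Answer: INVARIANT HOLDS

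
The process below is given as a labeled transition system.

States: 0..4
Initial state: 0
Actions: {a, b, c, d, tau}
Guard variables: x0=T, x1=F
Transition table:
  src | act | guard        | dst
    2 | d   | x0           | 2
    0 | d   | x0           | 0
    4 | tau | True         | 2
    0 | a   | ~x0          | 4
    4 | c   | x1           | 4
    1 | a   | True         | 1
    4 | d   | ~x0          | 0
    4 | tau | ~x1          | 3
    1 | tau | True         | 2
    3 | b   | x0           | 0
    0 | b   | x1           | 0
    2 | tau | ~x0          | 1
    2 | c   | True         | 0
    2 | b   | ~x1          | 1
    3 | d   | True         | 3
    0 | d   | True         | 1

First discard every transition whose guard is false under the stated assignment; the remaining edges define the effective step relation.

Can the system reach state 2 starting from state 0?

Answer: REACHABLE

Analysis:
11 transition(s) survive guard evaluation.
L0 = {0}
L1 = {1}  cumulative {0,1}
L2 = {2}  cumulative {0,1,2}
Reach set: {0,1,2}
Path to 2: d·tau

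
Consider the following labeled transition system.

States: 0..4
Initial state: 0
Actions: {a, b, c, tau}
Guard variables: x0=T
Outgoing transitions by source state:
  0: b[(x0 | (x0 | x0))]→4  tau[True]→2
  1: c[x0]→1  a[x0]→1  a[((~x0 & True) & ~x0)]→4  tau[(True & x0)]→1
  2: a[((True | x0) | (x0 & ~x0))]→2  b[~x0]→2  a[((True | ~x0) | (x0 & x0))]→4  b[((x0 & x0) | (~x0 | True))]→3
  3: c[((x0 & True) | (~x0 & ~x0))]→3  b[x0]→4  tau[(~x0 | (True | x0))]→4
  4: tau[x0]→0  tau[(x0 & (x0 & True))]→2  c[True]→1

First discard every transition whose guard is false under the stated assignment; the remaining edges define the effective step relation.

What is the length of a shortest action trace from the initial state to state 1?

Layered search for 1:
  Layer 0: {0}
  Layer 1: {2,4}
  Layer 2: {1,3}
1 enters at depth 2; path b·c

Answer: 2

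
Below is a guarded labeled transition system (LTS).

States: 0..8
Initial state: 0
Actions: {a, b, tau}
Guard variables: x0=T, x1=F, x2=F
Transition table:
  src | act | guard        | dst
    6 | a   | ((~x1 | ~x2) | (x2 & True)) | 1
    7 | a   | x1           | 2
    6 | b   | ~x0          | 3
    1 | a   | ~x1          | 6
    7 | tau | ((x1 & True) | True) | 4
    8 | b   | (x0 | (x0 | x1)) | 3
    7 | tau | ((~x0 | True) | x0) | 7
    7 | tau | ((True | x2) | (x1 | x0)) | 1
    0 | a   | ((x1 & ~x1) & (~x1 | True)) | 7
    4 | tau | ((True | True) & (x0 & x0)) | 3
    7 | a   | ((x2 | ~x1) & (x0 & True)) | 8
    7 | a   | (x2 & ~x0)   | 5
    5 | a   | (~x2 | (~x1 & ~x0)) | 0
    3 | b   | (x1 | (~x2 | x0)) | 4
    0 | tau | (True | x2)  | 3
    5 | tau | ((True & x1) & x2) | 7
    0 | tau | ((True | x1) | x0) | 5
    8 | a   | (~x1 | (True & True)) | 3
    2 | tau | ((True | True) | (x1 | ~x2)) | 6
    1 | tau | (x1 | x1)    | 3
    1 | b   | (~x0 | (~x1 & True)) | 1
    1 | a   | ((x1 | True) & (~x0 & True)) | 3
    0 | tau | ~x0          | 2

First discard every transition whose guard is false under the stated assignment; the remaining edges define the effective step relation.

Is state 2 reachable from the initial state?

Answer: UNREACHABLE

Trace:
15 transition(s) survive guard evaluation.
Layer 0: {0}
Layer 1: {3,5}  cumulative {0,3,5}
Layer 2: {4}  cumulative {0,3,4,5}
Reach set: {0,3,4,5}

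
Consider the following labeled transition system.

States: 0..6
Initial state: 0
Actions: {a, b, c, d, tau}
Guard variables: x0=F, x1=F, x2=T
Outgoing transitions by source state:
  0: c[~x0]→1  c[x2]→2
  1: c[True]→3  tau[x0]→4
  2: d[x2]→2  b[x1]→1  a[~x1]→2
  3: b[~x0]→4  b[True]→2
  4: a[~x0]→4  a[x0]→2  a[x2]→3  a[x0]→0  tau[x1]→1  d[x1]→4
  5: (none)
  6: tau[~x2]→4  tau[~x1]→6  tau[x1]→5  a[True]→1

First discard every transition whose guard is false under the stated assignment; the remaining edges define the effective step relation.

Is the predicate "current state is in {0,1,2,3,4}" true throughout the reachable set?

Answer: INVARIANT HOLDS

Trace:
Allowed set {0,1,2,3,4}
Reach set: {0,1,2,3,4}
  0: ✓
  1: ✓
  2: ✓
  3: ✓
  4: ✓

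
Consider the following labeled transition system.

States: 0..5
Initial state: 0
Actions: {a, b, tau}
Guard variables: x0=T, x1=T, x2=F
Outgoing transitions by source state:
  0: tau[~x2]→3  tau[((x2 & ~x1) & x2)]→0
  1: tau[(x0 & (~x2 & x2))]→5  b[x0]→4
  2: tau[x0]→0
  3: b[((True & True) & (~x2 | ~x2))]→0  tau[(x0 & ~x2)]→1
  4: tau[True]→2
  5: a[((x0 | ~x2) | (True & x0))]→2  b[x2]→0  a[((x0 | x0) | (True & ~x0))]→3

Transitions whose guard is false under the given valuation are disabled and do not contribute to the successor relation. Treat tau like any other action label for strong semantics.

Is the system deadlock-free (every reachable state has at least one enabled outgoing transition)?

Answer: DEADLOCK-FREE

Trace:
R = {0,1,2,3,4}
  0: tau→3  [1 out]
  1: b→4  [1 out]
  2: tau→0  [1 out]
  3: b→0  tau→1  [2 out]
  4: tau→2  [1 out]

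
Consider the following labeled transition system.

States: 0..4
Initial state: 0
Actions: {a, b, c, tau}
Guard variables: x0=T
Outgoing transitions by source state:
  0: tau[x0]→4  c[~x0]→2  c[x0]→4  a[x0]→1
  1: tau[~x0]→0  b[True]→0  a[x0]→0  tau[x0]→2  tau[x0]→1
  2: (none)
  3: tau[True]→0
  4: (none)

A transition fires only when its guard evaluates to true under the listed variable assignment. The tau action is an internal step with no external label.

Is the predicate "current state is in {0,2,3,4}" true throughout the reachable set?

Allowed set {0,2,3,4}
Reach set: {0,1,2,4}
  0: ✓
  1: outside
  2: ✓
  4: ✓
reach 1 via a — violates

Answer: INVARIANT VIOLATED at state 1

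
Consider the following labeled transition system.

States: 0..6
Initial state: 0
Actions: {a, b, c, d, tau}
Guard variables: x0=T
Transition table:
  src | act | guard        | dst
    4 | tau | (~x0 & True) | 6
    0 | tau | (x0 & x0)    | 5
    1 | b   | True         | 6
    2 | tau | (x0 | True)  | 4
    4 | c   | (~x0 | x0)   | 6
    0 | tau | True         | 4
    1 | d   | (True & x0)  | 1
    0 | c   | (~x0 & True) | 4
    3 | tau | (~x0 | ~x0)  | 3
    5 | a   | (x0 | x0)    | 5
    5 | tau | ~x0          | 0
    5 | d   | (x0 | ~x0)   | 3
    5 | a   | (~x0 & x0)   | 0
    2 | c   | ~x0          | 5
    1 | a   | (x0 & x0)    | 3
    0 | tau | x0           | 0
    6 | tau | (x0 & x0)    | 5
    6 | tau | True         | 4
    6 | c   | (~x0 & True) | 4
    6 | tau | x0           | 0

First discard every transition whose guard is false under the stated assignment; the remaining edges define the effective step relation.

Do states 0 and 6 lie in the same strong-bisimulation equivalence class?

Answer: BISIMILAR

Working:
Compute ~ classes (split until stable):
  π0 = {{0,1,2,3,4,5,6}}
  π1 = {{0,2,6},{1},{3},{4},{5}}
  π2 = {{0,6},{1},{2},{3},{4},{5}}
6 equivalence class(es) (converged in 3)
[0]={0,6}  [6]={0,6}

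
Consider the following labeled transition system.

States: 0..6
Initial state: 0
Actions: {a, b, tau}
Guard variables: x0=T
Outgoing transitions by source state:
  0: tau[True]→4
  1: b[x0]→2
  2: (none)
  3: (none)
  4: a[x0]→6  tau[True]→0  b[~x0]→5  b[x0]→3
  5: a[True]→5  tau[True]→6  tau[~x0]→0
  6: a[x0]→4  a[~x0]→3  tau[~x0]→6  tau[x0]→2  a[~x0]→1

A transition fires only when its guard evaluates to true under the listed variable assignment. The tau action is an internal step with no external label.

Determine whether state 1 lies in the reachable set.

Answer: UNREACHABLE

Analysis:
After dropping false guards: 9 live edges.
depth 0: {0}
depth 1: {4}  total {0,4}
depth 2: {3,6}  total {0,3,4,6}
depth 3: {2}  total {0,2,3,4,6}
Reachable = {0,2,3,4,6}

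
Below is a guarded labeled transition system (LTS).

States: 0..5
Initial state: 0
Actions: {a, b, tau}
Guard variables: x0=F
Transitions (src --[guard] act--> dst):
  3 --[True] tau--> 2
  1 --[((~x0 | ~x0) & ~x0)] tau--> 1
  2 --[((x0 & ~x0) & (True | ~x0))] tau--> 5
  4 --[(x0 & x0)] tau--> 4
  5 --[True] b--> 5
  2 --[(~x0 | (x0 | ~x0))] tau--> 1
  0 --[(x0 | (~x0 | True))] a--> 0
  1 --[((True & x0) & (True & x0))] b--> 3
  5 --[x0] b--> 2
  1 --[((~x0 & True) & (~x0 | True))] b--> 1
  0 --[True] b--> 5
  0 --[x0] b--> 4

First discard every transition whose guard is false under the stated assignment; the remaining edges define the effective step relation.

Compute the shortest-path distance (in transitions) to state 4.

Layered search for 4:
  L0 = {0}
  L1 = {5}
4 never appears.

Answer: UNREACHABLE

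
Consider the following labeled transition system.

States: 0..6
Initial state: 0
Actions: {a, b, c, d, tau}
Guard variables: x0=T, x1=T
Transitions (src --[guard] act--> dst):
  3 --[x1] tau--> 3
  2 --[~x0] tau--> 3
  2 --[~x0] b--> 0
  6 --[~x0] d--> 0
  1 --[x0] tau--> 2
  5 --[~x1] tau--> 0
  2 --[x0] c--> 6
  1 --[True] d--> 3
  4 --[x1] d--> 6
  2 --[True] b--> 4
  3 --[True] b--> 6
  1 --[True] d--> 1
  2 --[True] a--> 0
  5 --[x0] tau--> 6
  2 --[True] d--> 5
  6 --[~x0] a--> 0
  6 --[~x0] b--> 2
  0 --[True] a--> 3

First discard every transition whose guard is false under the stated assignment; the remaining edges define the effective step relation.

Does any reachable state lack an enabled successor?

Answer: DEADLOCK at state 6

Analysis:
R = {0,3,6}
  0: a→3  [1 out]
  3: b→6  tau→3  [2 out]
  6: ∅  [no exit]
Path to 6: a·b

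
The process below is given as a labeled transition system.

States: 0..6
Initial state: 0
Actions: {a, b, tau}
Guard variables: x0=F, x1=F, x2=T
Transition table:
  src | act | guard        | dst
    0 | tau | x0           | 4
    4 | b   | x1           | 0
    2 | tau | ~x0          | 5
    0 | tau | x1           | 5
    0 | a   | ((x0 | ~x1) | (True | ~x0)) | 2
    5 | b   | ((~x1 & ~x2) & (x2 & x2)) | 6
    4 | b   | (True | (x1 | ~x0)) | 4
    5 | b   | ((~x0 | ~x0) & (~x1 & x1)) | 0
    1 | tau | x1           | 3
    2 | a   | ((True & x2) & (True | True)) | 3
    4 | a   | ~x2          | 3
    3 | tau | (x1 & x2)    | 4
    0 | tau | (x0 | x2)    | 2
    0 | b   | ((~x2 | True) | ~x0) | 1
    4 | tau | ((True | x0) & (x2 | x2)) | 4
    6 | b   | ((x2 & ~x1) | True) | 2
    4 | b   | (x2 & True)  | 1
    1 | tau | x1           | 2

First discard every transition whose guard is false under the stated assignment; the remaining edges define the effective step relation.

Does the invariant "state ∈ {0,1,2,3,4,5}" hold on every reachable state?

Inv-set: {0,1,2,3,4,5}
Reachable = {0,1,2,3,5}
  0: safe
  1: safe
  2: safe
  3: safe
  5: safe

Answer: INVARIANT HOLDS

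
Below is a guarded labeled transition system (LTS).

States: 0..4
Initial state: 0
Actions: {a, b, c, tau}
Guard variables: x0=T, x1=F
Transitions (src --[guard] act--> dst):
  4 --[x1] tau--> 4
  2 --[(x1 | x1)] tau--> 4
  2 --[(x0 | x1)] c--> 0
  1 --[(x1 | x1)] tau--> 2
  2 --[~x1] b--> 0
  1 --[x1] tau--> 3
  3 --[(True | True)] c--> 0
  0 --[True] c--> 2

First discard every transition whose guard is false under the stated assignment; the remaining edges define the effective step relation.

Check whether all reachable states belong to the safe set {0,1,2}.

Inv-set: {0,1,2}
R = {0,2}
  0: ✓
  2: ✓

Answer: INVARIANT HOLDS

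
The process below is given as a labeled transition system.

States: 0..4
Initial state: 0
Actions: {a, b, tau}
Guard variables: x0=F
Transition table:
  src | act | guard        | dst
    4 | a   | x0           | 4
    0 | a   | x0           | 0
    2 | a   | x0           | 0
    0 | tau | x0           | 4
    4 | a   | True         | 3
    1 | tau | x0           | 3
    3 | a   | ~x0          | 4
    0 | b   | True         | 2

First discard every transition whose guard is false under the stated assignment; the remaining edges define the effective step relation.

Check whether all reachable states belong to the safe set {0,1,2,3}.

Safe = {0,1,2,3}
Reach set: {0,2}
  0: ok
  2: ok

Answer: INVARIANT HOLDS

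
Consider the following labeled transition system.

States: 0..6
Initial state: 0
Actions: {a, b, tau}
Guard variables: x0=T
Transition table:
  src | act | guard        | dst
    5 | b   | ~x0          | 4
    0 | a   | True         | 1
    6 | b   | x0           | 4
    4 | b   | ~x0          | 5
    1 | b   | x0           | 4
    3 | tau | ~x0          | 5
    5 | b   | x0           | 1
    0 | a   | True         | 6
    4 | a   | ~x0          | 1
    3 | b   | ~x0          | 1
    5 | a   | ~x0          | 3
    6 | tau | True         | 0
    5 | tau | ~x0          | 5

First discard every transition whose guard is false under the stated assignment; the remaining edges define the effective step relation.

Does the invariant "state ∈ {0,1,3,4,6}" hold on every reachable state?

Answer: INVARIANT HOLDS

Working:
Allowed set {0,1,3,4,6}
Reachable = {0,1,4,6}
  0: ok
  1: ok
  4: ok
  6: ok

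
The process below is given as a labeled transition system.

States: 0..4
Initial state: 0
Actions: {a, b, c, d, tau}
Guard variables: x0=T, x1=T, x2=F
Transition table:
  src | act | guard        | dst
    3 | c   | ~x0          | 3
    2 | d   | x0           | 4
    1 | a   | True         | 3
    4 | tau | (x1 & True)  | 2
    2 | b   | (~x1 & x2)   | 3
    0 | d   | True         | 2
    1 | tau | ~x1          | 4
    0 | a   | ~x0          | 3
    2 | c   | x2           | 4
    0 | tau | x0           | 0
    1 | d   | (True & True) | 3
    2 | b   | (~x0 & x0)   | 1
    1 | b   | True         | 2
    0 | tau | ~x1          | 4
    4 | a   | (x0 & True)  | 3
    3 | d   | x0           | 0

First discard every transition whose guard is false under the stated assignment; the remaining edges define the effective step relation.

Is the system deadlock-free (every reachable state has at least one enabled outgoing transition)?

Answer: DEADLOCK-FREE

Analysis:
Reach set: {0,2,3,4}
  0: d→2  tau→0  [2 out]
  2: d→4  [1 out]
  3: d→0  [1 out]
  4: a→3  tau→2  [2 out]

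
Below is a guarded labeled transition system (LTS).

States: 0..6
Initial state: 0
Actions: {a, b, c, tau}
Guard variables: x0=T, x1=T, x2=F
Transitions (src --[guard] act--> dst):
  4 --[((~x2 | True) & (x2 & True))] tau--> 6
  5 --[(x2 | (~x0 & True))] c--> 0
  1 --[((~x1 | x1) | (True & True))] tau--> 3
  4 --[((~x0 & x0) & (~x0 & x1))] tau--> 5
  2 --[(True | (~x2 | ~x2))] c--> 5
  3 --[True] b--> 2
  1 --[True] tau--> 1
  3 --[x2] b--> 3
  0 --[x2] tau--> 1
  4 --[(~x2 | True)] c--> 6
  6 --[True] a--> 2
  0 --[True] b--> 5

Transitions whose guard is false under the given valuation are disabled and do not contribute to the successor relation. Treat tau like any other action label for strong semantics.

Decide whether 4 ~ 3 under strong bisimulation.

Answer: NOT BISIMILAR

Working:
Compute ~ classes (split until stable):
  round 0: {{0,1,2,3,4,5,6}}
  round 1: {{0,3},{1},{2,4},{5},{6}}
  round 2: {{0},{1},{2},{3},{4},{5},{6}}
7 equivalence class(es) (converged in 3)
4∈{4}, 3∈{3}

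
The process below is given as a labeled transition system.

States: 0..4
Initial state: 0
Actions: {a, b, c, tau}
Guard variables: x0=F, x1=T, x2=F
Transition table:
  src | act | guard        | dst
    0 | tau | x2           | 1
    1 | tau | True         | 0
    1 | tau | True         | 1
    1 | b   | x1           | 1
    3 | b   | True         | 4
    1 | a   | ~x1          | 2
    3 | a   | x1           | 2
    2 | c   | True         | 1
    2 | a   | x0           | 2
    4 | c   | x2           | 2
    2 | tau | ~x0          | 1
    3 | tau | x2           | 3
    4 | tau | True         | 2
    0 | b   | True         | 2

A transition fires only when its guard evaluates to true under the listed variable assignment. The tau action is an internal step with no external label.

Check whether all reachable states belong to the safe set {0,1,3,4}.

Answer: INVARIANT VIOLATED at state 2

Analysis:
Allowed set {0,1,3,4}
Reachable = {0,1,2}
  0: ✓
  1: ✓
  2: ✗ unsafe
counterexample path to 2: b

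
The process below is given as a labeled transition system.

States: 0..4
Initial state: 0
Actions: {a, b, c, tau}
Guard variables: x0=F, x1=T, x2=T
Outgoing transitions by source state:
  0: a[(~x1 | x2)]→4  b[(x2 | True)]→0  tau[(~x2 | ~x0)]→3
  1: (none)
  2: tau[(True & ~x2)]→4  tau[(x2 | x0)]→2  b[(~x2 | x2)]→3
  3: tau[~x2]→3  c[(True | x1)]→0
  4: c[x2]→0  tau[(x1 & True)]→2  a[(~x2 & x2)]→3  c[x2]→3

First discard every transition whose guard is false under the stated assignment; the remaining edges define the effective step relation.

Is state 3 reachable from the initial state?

Answer: REACHABLE

Working:
9 transition(s) survive guard evaluation.
L0 = {0}
L1 = {3,4}  total {0,3,4}
L2 = {2}  total {0,2,3,4}
Reach set: {0,2,3,4}
witness 3: tau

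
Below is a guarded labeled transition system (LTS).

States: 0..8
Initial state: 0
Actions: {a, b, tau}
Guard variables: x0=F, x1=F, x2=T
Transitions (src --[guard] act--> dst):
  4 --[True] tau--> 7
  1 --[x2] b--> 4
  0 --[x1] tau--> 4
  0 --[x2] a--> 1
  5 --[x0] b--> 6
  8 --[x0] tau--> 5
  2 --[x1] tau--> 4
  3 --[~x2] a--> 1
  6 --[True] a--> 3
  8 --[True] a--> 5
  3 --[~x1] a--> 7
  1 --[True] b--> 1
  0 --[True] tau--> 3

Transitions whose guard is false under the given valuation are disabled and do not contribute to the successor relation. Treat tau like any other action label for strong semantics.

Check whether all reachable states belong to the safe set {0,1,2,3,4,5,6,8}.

Answer: INVARIANT VIOLATED at state 7

Analysis:
Safe = {0,1,2,3,4,5,6,8}
Reachable = {0,1,3,4,7}
  0: ok
  1: ok
  3: ok
  4: ok
  7: outside
reach 7 via tau·a — violates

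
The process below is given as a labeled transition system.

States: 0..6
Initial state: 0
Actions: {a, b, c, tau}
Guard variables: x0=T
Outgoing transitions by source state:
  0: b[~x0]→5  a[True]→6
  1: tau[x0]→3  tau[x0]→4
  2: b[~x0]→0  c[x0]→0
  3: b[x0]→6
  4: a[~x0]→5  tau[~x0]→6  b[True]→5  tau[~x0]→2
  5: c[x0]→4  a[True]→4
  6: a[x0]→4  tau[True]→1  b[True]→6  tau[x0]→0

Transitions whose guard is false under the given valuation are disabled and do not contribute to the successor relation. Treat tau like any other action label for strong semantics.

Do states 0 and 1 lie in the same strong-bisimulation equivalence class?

Answer: NOT BISIMILAR

Trace:
Compute ~ classes (split until stable):
  π0 = {{0,1,2,3,4,5,6}}
  π1 = {{0},{1},{2},{3,4},{5},{6}}
  π2 = {{0},{1},{2},{3},{4},{5},{6}}
stable after 3 split(s): 7 block(s)
class of 0: {0}; class of 1: {1}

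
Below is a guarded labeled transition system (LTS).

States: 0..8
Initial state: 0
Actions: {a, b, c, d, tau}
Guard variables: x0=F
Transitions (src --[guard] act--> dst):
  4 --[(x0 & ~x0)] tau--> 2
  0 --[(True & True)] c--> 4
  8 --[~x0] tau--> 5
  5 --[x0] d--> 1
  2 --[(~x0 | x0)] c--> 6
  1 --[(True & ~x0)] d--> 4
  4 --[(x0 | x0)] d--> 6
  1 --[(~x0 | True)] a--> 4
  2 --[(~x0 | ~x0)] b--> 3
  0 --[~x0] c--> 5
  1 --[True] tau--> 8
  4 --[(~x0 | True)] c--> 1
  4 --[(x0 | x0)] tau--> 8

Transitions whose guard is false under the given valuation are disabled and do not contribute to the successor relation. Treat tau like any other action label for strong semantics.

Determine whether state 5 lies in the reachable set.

Answer: REACHABLE

Analysis:
After dropping false guards: 9 live edges.
L0 = {0}
L1 = {4,5}  total {0,4,5}
L2 = {1}  total {0,1,4,5}
L3 = {8}  total {0,1,4,5,8}
Reach set: {0,1,4,5,8}
witness 5: c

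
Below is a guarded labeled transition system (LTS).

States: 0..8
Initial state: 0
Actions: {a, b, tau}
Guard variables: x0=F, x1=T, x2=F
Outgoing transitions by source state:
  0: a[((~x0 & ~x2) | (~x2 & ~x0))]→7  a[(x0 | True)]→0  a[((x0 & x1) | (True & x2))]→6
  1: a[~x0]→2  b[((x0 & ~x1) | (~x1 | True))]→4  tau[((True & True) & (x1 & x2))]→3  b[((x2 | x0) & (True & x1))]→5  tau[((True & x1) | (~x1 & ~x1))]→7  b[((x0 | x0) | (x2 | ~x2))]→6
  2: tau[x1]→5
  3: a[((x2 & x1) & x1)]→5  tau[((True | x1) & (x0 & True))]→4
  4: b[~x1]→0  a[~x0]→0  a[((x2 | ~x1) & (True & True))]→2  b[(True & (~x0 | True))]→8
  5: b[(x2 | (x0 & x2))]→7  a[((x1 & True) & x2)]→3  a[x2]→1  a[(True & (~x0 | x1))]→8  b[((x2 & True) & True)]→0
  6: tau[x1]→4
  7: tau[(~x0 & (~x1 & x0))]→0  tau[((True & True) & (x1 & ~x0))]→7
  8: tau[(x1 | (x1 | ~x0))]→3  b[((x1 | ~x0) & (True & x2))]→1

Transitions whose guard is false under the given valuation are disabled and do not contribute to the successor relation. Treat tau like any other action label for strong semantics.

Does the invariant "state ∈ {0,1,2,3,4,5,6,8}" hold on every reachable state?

Allowed set {0,1,2,3,4,5,6,8}
R = {0,7}
  0: safe
  7: ✗ unsafe
witness against invariant: a → 7

Answer: INVARIANT VIOLATED at state 7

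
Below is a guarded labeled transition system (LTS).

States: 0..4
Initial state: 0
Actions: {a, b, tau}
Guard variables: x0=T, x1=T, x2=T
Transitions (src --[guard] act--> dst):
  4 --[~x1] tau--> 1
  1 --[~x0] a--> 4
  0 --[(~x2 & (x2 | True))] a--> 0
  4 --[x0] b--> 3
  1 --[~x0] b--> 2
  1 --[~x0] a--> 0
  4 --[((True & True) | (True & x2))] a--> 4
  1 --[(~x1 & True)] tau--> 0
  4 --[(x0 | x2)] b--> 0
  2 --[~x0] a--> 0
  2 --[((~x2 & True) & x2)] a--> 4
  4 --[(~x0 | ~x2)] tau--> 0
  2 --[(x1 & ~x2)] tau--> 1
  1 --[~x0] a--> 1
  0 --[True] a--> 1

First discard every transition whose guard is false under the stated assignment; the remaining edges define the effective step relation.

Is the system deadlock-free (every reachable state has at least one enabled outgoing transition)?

Reachable = {0,1}
  0: a→1  [deg 1]
  1: ∅  [STUCK]
trace reaching 1: a

Answer: DEADLOCK at state 1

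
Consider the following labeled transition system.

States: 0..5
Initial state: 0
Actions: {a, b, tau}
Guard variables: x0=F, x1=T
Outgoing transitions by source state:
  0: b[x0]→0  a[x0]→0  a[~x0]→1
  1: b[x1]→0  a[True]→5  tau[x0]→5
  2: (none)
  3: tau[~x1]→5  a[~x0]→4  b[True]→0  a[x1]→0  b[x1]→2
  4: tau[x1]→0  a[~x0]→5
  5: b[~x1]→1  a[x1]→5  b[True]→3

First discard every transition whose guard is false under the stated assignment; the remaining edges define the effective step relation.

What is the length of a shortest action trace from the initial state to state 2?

Layered search for 2:
  depth 0: {0}
  depth 1: {1}
  depth 2: {5}
  depth 3: {3}
  depth 4: {2,4}
2 enters at depth 4; path a·a·b·b

Answer: 4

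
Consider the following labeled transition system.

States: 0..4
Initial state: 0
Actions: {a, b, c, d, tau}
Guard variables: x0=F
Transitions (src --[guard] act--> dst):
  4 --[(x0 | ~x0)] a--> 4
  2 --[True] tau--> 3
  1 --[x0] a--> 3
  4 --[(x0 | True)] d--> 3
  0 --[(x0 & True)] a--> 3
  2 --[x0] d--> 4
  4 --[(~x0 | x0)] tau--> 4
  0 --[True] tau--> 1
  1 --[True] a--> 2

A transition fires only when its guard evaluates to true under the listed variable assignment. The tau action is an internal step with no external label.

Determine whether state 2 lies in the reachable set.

Answer: REACHABLE

Analysis:
Guard filter leaves 6 enabled edge(s).
Layer 0: {0}
Layer 1: {1}  now seen {0,1}
Layer 2: {2}  now seen {0,1,2}
Layer 3: {3}  now seen {0,1,2,3}
Reachable = {0,1,2,3}
Path to 2: tau·a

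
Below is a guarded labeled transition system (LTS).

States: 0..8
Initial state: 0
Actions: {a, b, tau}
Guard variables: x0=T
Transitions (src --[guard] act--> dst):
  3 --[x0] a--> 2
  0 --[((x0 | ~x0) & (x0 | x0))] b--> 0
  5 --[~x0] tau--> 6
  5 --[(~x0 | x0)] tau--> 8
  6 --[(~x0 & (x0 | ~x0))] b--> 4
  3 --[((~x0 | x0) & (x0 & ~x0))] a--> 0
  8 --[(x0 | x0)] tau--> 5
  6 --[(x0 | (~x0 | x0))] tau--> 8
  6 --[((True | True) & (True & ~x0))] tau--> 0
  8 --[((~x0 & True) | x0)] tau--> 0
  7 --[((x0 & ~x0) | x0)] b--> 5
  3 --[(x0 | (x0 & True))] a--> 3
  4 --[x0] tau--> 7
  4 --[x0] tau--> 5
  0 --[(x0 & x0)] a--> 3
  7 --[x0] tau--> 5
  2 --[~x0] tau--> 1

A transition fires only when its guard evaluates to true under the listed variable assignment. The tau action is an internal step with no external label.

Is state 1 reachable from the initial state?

12 transition(s) survive guard evaluation.
L0 = {0}
L1 = {3}  total {0,3}
L2 = {2}  total {0,2,3}
Reach set: {0,2,3}

Answer: UNREACHABLE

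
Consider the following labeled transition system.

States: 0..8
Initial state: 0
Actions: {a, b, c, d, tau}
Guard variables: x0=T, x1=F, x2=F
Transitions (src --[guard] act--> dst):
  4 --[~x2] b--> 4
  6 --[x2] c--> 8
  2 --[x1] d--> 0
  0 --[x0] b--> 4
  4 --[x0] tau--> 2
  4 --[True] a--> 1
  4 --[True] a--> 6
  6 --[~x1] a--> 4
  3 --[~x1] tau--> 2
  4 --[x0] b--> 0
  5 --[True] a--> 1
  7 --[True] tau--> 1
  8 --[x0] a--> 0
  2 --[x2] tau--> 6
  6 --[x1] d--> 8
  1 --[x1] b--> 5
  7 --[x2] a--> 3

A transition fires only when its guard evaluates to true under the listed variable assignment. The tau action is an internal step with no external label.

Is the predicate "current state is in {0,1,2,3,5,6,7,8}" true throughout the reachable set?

Answer: INVARIANT VIOLATED at state 4

Trace:
Safe = {0,1,2,3,5,6,7,8}
R = {0,1,2,4,6}
  0: safe
  1: safe
  2: safe
  4: VIOLATES
  6: safe
witness against invariant: b → 4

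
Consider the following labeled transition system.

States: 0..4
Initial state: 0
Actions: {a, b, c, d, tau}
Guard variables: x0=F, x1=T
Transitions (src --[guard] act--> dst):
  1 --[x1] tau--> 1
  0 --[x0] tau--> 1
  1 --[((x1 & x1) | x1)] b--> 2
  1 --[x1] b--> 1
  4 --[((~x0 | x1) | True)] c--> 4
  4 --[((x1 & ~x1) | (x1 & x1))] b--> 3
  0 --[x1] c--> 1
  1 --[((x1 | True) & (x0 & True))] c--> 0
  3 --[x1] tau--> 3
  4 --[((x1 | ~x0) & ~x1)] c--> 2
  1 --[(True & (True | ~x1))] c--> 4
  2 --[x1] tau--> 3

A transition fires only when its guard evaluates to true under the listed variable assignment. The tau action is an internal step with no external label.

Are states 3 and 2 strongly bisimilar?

Bisimulation quotient by refinement:
  P[0] = {{0,1,2,3,4}}
  P[1] = {{0},{1},{2,3},{4}}
4 equivalence class(es) (converged in 2)
[3]={2,3}  [2]={2,3}

Answer: BISIMILAR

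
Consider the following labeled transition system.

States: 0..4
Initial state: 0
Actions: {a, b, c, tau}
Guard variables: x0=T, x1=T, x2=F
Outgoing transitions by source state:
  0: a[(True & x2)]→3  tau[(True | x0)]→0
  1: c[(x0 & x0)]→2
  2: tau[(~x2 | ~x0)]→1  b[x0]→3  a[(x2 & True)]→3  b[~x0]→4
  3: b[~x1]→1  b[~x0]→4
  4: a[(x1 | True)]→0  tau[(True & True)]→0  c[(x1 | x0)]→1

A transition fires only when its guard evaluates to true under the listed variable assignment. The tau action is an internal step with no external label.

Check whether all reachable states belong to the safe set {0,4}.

Safe = {0,4}
Reachable = {0}
  0: ok

Answer: INVARIANT HOLDS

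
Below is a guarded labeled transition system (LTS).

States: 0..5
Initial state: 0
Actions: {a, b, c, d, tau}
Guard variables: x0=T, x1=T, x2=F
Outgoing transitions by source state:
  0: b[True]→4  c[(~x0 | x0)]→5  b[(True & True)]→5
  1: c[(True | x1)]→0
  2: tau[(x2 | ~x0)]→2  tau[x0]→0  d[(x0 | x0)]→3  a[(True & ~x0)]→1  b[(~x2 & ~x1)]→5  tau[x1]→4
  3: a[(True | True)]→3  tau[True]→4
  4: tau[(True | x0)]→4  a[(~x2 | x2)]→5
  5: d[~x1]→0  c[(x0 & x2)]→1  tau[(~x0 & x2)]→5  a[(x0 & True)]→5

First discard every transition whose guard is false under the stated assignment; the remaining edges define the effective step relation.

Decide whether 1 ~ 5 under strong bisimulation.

Answer: NOT BISIMILAR

Analysis:
Refine partition for ~:
  π0 = {{0,1,2,3,4,5}}
  π1 = {{0},{1},{2},{3,4},{5}}
  π2 = {{0},{1},{2},{3},{4},{5}}
stable after 3 split(s): 6 block(s)
1∈{1}, 5∈{5}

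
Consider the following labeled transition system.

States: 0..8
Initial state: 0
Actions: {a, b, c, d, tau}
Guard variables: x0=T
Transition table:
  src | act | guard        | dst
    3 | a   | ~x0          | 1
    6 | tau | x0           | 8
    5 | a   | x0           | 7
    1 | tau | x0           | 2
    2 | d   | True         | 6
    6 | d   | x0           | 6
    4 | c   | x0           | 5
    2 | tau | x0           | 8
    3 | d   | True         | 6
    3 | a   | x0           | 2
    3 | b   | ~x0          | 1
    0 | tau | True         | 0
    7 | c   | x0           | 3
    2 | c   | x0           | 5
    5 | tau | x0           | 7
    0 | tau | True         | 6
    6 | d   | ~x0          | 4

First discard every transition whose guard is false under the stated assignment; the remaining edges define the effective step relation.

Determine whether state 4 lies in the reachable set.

14 transition(s) survive guard evaluation.
L0 = {0}
L1 = {6}  now seen {0,6}
L2 = {8}  now seen {0,6,8}
R = {0,6,8}

Answer: UNREACHABLE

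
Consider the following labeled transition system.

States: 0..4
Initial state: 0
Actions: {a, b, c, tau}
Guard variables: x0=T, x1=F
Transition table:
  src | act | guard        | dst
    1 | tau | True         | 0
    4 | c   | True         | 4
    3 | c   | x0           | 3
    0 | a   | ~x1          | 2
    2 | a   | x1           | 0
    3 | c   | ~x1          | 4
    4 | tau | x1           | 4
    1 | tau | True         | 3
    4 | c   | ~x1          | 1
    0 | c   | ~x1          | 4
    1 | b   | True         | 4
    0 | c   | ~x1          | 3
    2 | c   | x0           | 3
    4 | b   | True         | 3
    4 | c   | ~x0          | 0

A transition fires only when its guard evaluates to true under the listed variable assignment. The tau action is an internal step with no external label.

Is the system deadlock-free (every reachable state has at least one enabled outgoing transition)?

Answer: DEADLOCK-FREE

Working:
Reach set: {0,1,2,3,4}
  0: a→2  c→3  c→4  [3 exit(s)]
  1: b→4  tau→0  tau→3  [3 exit(s)]
  2: c→3  [1 exit(s)]
  3: c→3  c→4  [2 exit(s)]
  4: b→3  c→1  c→4  [3 exit(s)]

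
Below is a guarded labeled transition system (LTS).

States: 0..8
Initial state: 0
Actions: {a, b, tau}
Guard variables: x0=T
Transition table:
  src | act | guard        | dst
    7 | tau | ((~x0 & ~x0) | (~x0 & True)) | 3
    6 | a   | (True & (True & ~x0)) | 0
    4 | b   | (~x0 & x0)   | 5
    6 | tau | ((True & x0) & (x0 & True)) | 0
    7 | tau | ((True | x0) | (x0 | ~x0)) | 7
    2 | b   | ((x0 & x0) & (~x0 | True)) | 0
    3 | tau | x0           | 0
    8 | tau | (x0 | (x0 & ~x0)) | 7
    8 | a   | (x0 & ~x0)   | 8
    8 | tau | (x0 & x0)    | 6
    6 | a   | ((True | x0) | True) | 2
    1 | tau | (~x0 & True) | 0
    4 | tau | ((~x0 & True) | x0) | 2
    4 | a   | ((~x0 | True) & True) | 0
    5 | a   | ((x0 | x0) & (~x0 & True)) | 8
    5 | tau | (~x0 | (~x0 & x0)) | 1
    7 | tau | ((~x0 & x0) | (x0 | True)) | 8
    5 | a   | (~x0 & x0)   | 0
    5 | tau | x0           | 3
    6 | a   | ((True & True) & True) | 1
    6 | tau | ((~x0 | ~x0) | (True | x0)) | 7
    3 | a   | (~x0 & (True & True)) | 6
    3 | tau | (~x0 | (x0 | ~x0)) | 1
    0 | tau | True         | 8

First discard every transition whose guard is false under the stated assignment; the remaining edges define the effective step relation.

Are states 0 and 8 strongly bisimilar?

Answer: NOT BISIMILAR

Working:
Bisimulation quotient by refinement:
  P[0] = {{0,1,2,3,4,5,6,7,8}}
  P[1] = {{0,3,5,7,8},{1},{2},{4,6}}
  P[2] = {{0,5,7},{1},{2},{3},{4},{6},{8}}
  P[3] = {{0},{1},{2},{3},{4},{5},{6},{7},{8}}
9 equivalence class(es) (converged in 4)
class of 0: {0}; class of 8: {8}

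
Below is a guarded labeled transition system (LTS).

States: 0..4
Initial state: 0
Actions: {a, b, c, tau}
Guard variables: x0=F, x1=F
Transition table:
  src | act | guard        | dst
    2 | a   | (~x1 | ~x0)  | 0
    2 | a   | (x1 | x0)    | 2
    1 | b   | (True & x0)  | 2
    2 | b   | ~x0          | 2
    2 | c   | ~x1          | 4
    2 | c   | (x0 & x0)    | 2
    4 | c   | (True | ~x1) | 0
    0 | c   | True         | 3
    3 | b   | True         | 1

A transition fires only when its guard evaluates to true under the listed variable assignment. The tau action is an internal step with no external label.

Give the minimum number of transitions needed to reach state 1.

Layered search for 1:
  depth 0: {0}
  depth 1: {3}
  depth 2: {1}
first hit 1 at d=2 via c·b

Answer: 2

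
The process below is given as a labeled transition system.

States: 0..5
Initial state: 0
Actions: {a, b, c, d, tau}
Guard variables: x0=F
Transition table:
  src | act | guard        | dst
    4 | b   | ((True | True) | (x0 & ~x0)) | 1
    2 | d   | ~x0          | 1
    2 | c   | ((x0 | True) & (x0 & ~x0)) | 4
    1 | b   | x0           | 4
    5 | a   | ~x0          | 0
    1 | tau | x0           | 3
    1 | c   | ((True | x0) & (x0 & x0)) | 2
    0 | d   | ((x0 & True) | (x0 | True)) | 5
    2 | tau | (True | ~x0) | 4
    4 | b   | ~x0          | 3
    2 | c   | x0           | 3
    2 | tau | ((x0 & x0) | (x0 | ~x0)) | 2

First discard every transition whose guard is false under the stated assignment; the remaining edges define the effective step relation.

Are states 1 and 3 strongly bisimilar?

Refine partition for ~:
  π0 = {{0,1,2,3,4,5}}
  π1 = {{0},{1,3},{2},{4},{5}}
5 equivalence class(es) (converged in 2)
[1]={1,3}  [3]={1,3}

Answer: BISIMILAR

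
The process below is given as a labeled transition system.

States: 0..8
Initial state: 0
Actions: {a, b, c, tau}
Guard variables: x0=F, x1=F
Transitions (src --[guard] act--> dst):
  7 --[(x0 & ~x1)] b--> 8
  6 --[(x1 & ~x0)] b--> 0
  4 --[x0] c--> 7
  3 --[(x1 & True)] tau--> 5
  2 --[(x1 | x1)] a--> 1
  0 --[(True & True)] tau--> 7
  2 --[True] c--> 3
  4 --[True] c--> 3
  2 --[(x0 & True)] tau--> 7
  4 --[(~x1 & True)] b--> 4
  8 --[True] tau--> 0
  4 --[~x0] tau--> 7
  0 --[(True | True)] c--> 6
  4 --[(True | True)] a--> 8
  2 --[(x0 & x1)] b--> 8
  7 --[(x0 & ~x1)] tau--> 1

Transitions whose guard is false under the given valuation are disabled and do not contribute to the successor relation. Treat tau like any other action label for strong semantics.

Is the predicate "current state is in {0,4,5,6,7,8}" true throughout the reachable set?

Answer: INVARIANT HOLDS

Working:
Allowed set {0,4,5,6,7,8}
Reachable = {0,6,7}
  0: ok
  6: ok
  7: ok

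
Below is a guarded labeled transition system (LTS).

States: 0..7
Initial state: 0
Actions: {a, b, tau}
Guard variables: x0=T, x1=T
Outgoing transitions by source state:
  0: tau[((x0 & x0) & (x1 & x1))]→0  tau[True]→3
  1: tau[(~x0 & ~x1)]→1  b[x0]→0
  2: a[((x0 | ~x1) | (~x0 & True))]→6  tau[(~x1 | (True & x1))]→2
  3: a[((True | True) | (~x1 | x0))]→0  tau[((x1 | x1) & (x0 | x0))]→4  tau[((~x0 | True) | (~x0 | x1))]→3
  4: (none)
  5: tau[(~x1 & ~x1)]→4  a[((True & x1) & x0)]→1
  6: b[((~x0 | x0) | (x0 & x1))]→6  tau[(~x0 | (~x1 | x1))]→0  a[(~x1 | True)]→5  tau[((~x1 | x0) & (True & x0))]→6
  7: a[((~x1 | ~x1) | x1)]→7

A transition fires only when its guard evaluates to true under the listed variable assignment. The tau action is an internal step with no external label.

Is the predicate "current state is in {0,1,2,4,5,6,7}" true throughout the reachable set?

Allowed set {0,1,2,4,5,6,7}
Reachable = {0,3,4}
  0: ok
  3: VIOLATES
  4: ok
reach 3 via tau — violates

Answer: INVARIANT VIOLATED at state 3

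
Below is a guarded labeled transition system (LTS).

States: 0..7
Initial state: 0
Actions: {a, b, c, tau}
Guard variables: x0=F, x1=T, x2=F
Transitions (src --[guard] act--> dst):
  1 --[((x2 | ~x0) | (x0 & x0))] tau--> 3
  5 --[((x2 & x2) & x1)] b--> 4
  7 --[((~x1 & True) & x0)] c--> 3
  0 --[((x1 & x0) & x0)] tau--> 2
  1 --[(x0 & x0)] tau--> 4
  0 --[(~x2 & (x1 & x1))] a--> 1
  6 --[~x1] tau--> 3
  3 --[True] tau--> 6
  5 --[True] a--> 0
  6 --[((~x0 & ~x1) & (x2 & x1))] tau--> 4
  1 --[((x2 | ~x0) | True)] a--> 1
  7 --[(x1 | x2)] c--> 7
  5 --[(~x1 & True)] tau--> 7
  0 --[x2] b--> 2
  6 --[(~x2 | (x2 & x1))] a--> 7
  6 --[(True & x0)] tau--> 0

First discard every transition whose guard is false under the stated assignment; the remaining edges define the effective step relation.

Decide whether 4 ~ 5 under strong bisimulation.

Bisimulation quotient by refinement:
  π0 = {{0,1,2,3,4,5,6,7}}
  π1 = {{0,5,6},{1},{2,4},{3},{7}}
  π2 = {{0},{1},{2,4},{3},{5},{6},{7}}
Fixed point at round 3; 7 class(es).
class of 4: {2,4}; class of 5: {5}

Answer: NOT BISIMILAR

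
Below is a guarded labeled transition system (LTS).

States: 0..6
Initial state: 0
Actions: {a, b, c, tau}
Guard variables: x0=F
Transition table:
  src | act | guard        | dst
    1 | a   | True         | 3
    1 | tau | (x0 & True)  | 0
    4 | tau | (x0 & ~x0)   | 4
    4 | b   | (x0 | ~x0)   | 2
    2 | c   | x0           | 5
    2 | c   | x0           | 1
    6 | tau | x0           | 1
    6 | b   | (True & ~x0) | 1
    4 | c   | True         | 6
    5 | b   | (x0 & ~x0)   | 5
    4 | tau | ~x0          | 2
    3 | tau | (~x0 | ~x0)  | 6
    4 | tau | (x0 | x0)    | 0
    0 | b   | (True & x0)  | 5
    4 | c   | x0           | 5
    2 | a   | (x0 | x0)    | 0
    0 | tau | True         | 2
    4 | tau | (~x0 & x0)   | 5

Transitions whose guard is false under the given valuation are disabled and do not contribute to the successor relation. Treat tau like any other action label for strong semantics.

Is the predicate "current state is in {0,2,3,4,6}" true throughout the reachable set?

Answer: INVARIANT HOLDS

Analysis:
Inv-set: {0,2,3,4,6}
R = {0,2}
  0: ✓
  2: ✓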